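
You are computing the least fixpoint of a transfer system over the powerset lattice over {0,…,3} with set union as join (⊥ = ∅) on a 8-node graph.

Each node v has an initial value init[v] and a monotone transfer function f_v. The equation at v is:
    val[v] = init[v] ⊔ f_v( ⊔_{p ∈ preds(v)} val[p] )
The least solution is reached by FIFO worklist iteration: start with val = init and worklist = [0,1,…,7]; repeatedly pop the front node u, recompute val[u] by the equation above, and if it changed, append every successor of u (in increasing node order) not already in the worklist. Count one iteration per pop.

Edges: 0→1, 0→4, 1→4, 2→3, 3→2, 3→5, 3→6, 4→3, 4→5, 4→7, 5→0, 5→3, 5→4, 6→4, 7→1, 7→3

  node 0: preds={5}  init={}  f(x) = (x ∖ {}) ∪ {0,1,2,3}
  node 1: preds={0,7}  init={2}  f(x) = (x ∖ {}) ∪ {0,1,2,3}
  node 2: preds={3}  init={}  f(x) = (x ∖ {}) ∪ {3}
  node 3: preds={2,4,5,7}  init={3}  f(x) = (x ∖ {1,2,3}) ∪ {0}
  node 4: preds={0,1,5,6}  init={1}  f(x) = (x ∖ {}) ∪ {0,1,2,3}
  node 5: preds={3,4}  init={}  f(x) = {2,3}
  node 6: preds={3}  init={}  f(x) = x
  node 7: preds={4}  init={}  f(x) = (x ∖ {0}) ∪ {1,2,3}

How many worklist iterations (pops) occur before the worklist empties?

Iteration log — 13 steps:
  step 1. node 0  ⊔preds={}  new={0,1,2,3}  old={}  +wl: 
  step 2. node 1  ⊔preds={0,1,2,3}  new={0,1,2,3}  old={2}  +wl: 
  step 3. node 2  ⊔preds={3}  new={3}  old={}  +wl: 
  step 4. node 3  ⊔preds={1,3}  new={0,3}  old={3}  +wl: 2
  step 5. node 4  ⊔preds={0,1,2,3}  new={0,1,2,3}  old={1}  +wl: 3
  step 6. node 5  ⊔preds={0,1,2,3}  new={2,3}  old={}  +wl: 0,4
  step 7. node 6  ⊔preds={0,3}  new={0,3}  old={}  +wl: 
  step 8. node 7  ⊔preds={0,1,2,3}  new={1,2,3}  old={}  +wl: 1
  step 9. node 2  ⊔preds={0,3}  new={0,3}  old={3}  +wl: 
  step 10. node 3  ⊔preds={0,1,2,3}  new={0,3}  stable
  step 11. node 0  ⊔preds={2,3}  new={0,1,2,3}  stable
  step 12. node 4  ⊔preds={0,1,2,3}  new={0,1,2,3}  stable
  step 13. node 1  ⊔preds={0,1,2,3}  new={0,1,2,3}  stable

Least fixpoint reached:
  node 0: {0,1,2,3}
  node 1: {0,1,2,3}
  node 2: {0,3}
  node 3: {0,3}
  node 4: {0,1,2,3}
  node 5: {2,3}
  node 6: {0,3}
  node 7: {1,2,3}

13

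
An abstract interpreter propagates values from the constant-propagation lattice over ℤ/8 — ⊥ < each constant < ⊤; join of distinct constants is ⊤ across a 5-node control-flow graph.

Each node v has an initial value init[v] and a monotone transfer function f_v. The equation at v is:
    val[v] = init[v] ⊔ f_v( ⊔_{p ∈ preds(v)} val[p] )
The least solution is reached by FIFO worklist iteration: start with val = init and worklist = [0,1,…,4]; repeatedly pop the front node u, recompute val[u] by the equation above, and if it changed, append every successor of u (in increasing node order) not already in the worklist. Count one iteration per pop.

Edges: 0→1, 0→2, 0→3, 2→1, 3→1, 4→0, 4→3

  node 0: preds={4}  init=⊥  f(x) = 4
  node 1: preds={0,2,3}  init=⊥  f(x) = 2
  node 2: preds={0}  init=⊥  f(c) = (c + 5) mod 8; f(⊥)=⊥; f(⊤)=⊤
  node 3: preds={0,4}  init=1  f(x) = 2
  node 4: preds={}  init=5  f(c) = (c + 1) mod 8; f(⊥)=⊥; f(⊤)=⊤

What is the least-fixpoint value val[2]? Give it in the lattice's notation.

Trace (6 dequeues):
  [1] u=0 | in 5 | out 4 | prev ⊥ | push {}
  [2] u=1 | in ⊤ | out 2 | prev ⊥ | push {}
  [3] u=2 | in 4 | out 1 | prev ⊥ | push {1}
  [4] u=3 | in ⊤ | out ⊤ | prev 1 | push {}
  [5] u=4 | in ⊥ | out 5 | ==
  [6] u=1 | in ⊤ | out 2 | ==

Converged values:
  [0] 4
  [1] 2
  [2] 1
  [3] ⊤
  [4] 5

1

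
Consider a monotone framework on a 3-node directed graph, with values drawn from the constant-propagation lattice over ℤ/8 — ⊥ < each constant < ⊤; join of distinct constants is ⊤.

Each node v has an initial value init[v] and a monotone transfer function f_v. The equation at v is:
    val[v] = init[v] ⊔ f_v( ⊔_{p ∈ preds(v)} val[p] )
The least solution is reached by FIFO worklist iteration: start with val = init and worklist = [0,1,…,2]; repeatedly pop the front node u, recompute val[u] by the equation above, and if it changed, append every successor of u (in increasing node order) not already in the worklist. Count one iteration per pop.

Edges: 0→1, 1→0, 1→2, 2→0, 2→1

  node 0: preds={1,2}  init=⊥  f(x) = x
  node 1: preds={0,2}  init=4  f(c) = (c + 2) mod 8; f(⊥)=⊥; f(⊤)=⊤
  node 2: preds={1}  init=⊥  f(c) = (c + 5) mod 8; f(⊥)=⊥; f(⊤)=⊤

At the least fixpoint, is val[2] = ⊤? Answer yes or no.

Trace (5 dequeues):
  [1] u=0 | in 4 | out 4 | prev ⊥ | push {}
  [2] u=1 | in 4 | out ⊤ | prev 4 | push {0}
  [3] u=2 | in ⊤ | out ⊤ | prev ⊥ | push {1}
  [4] u=0 | in ⊤ | out ⊤ | prev 4 | push {}
  [5] u=1 | in ⊤ | out ⊤ | ==

Converged values:
  [0] ⊤
  [1] ⊤
  [2] ⊤

yes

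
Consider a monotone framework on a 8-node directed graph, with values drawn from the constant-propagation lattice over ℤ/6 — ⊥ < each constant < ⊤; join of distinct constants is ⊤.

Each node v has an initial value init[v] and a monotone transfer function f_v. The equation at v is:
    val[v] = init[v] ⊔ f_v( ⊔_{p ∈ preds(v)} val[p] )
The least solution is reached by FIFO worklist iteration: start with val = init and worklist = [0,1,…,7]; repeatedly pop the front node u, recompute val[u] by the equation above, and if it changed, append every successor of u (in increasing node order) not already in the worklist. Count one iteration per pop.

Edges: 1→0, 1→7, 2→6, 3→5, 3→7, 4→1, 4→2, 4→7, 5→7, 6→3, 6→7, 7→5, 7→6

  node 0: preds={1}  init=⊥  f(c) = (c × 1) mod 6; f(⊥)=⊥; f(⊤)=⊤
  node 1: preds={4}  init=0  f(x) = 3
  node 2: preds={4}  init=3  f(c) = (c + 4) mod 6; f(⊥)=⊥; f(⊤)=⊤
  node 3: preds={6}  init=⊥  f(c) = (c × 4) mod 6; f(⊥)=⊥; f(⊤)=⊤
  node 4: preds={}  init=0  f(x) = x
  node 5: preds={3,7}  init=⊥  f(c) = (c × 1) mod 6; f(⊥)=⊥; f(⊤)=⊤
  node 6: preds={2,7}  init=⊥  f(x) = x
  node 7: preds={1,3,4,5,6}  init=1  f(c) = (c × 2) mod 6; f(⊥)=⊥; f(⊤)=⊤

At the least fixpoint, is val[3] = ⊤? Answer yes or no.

Trace (13 dequeues):
  [1] u=0 | in 0 | out 0 | prev ⊥ | push {}
  [2] u=1 | in 0 | out ⊤ | prev 0 | push {0}
  [3] u=2 | in 0 | out ⊤ | prev 3 | push {}
  [4] u=3 | in ⊥ | out ⊥ | ==
  [5] u=4 | in ⊥ | out 0 | ==
  [6] u=5 | in 1 | out 1 | prev ⊥ | push {}
  [7] u=6 | in ⊤ | out ⊤ | prev ⊥ | push {3}
  [8] u=7 | in ⊤ | out ⊤ | prev 1 | push {5,6}
  [9] u=0 | in ⊤ | out ⊤ | prev 0 | push {}
  [10] u=3 | in ⊤ | out ⊤ | prev ⊥ | push {7}
  [11] u=5 | in ⊤ | out ⊤ | prev 1 | push {}
  [12] u=6 | in ⊤ | out ⊤ | ==
  [13] u=7 | in ⊤ | out ⊤ | ==

Converged values:
  [0] ⊤
  [1] ⊤
  [2] ⊤
  [3] ⊤
  [4] 0
  [5] ⊤
  [6] ⊤
  [7] ⊤

yes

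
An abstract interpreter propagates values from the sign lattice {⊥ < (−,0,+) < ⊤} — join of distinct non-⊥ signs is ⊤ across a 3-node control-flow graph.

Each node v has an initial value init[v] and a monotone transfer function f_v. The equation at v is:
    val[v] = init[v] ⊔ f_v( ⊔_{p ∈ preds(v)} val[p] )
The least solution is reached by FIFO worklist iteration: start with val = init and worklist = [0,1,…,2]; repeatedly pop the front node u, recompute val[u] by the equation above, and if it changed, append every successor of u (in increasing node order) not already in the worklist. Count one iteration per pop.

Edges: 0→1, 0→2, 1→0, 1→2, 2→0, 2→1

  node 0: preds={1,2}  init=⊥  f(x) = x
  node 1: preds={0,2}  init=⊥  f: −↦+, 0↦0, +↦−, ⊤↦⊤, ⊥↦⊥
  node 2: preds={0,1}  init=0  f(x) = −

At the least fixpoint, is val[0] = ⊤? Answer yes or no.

Iteration log — 7 steps:
  step 1. node 0  ⊔preds=0  new=0  old=⊥  +wl: 
  step 2. node 1  ⊔preds=0  new=0  old=⊥  +wl: 0
  step 3. node 2  ⊔preds=0  new=⊤  old=0  +wl: 1
  step 4. node 0  ⊔preds=⊤  new=⊤  old=0  +wl: 2
  step 5. node 1  ⊔preds=⊤  new=⊤  old=0  +wl: 0
  step 6. node 2  ⊔preds=⊤  new=⊤  stable
  step 7. node 0  ⊔preds=⊤  new=⊤  stable

Least fixpoint reached:
  node 0: ⊤
  node 1: ⊤
  node 2: ⊤

yes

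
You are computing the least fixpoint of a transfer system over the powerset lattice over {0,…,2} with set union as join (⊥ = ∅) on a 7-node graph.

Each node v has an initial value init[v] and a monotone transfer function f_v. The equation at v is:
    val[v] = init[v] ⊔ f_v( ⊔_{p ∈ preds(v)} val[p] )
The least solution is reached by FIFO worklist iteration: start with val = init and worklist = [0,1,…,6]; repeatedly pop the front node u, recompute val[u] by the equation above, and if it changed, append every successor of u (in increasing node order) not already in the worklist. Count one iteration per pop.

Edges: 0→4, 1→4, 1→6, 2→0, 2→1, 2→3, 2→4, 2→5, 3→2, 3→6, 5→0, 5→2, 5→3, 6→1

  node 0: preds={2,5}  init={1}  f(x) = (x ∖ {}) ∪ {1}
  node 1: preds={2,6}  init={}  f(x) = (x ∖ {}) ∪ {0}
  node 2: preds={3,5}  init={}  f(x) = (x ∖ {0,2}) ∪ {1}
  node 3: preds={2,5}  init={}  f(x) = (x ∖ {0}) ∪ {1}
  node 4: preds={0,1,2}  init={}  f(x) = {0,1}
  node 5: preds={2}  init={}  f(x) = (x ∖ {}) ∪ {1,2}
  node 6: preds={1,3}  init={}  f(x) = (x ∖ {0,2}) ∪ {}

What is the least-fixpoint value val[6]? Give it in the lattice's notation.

{1}

Worklist (14 pops):
  #1 pop 0: in={} → {1} (no change)
  #2 pop 1: in={} → {0} (was {}); enqueue []
  #3 pop 2: in={} → {1} (was {}); enqueue [0,1]
  #4 pop 3: in={1} → {1} (was {}); enqueue [2]
  #5 pop 4: in={0,1} → {0,1} (was {}); enqueue []
  #6 pop 5: in={1} → {1,2} (was {}); enqueue [3]
  #7 pop 6: in={0,1} → {1} (was {}); enqueue []
  #8 pop 0: in={1,2} → {1,2} (was {1}); enqueue [4]
  #9 pop 1: in={1} → {0,1} (was {0}); enqueue [6]
  #10 pop 2: in={1,2} → {1} (no change)
  #11 pop 3: in={1,2} → {1,2} (was {1}); enqueue [2]
  #12 pop 4: in={0,1,2} → {0,1} (no change)
  #13 pop 6: in={0,1,2} → {1} (no change)
  #14 pop 2: in={1,2} → {1} (no change)

Fixpoint:
  val[0] = {1,2}
  val[1] = {0,1}
  val[2] = {1}
  val[3] = {1,2}
  val[4] = {0,1}
  val[5] = {1,2}
  val[6] = {1}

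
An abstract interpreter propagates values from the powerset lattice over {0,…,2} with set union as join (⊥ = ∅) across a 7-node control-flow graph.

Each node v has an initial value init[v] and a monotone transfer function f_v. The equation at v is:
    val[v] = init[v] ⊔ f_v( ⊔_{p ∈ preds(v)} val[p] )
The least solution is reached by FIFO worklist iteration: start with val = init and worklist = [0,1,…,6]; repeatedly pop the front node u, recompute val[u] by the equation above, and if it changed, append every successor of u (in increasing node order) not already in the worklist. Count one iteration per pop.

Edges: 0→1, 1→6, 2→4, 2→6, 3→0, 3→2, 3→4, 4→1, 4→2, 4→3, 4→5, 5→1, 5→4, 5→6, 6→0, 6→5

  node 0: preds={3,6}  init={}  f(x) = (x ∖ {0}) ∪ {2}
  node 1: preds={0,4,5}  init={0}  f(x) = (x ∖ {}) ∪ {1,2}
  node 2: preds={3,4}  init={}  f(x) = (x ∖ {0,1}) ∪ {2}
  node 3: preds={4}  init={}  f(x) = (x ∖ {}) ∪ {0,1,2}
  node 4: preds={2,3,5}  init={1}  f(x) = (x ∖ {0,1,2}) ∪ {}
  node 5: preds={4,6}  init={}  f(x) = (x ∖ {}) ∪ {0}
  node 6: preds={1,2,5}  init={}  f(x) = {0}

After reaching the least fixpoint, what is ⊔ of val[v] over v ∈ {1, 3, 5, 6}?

Worklist (12 pops):
  #1 pop 0: in={} → {2} (was {}); enqueue []
  #2 pop 1: in={1,2} → {0,1,2} (was {0}); enqueue []
  #3 pop 2: in={1} → {2} (was {}); enqueue []
  #4 pop 3: in={1} → {0,1,2} (was {}); enqueue [0,2]
  #5 pop 4: in={0,1,2} → {1} (no change)
  #6 pop 5: in={1} → {0,1} (was {}); enqueue [1,4]
  #7 pop 6: in={0,1,2} → {0} (was {}); enqueue [5]
  #8 pop 0: in={0,1,2} → {1,2} (was {2}); enqueue []
  #9 pop 2: in={0,1,2} → {2} (no change)
  #10 pop 1: in={0,1,2} → {0,1,2} (no change)
  #11 pop 4: in={0,1,2} → {1} (no change)
  #12 pop 5: in={0,1} → {0,1} (no change)

Fixpoint:
  val[0] = {1,2}
  val[1] = {0,1,2}
  val[2] = {2}
  val[3] = {0,1,2}
  val[4] = {1}
  val[5] = {0,1}
  val[6] = {0}

{0,1,2}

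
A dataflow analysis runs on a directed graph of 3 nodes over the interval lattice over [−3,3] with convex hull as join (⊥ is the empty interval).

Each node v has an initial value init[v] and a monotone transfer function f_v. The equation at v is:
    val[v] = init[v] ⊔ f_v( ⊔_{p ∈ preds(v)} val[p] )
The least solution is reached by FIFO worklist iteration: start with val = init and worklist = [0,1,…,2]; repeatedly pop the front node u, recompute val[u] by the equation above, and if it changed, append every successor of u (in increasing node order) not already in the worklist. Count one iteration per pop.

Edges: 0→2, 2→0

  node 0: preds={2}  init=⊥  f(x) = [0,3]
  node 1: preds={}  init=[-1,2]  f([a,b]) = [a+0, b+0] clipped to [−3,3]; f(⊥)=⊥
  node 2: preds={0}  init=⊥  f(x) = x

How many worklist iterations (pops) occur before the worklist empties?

Trace (4 dequeues):
  [1] u=0 | in ⊥ | out [0,3] | prev ⊥ | push {}
  [2] u=1 | in ⊥ | out [-1,2] | ==
  [3] u=2 | in [0,3] | out [0,3] | prev ⊥ | push {0}
  [4] u=0 | in [0,3] | out [0,3] | ==

Converged values:
  [0] [0,3]
  [1] [-1,2]
  [2] [0,3]

4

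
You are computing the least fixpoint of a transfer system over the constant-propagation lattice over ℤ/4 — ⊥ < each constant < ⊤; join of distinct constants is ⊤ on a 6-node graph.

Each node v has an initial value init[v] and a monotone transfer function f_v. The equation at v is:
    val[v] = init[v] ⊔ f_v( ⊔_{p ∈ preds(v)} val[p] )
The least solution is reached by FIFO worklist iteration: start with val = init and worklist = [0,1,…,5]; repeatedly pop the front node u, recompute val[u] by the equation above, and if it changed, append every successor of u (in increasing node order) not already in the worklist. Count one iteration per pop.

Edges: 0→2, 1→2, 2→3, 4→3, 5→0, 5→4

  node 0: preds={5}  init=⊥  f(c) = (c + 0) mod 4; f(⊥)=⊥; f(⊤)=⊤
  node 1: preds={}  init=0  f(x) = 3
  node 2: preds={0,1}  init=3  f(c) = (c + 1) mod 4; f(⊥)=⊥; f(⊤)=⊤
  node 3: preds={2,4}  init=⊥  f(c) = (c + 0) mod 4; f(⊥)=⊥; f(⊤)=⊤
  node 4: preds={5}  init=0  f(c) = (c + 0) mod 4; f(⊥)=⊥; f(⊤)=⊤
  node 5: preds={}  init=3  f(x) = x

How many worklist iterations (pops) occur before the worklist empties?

Trace (7 dequeues):
  [1] u=0 | in 3 | out 3 | prev ⊥ | push {}
  [2] u=1 | in ⊥ | out ⊤ | prev 0 | push {}
  [3] u=2 | in ⊤ | out ⊤ | prev 3 | push {}
  [4] u=3 | in ⊤ | out ⊤ | prev ⊥ | push {}
  [5] u=4 | in 3 | out ⊤ | prev 0 | push {3}
  [6] u=5 | in ⊥ | out 3 | ==
  [7] u=3 | in ⊤ | out ⊤ | ==

Converged values:
  [0] 3
  [1] ⊤
  [2] ⊤
  [3] ⊤
  [4] ⊤
  [5] 3

7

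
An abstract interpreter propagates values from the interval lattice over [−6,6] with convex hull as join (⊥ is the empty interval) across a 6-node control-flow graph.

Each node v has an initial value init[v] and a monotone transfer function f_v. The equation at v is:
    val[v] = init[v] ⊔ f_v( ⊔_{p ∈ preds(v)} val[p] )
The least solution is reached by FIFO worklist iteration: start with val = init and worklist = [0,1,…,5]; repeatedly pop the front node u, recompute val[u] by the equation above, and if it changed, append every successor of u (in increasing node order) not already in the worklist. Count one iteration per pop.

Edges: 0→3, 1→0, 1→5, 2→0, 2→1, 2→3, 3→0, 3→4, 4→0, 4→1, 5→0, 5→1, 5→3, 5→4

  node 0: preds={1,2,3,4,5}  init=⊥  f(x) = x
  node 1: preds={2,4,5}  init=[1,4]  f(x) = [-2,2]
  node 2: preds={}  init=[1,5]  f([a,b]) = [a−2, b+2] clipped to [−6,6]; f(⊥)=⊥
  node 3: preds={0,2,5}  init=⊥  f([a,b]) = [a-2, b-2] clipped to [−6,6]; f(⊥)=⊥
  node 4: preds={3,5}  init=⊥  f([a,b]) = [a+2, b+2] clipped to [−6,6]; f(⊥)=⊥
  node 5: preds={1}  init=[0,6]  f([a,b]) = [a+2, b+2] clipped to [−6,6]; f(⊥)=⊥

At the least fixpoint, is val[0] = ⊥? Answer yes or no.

no

Iteration log — 18 steps:
  step 1. node 0  ⊔preds=[0,6]  new=[0,6]  old=⊥  +wl: 
  step 2. node 1  ⊔preds=[0,6]  new=[-2,4]  old=[1,4]  +wl: 0
  step 3. node 2  ⊔preds=⊥  new=[1,5]  stable
  step 4. node 3  ⊔preds=[0,6]  new=[-2,4]  old=⊥  +wl: 
  step 5. node 4  ⊔preds=[-2,6]  new=[0,6]  old=⊥  +wl: 1
  step 6. node 5  ⊔preds=[-2,4]  new=[0,6]  stable
  step 7. node 0  ⊔preds=[-2,6]  new=[-2,6]  old=[0,6]  +wl: 3
  step 8. node 1  ⊔preds=[0,6]  new=[-2,4]  stable
  step 9. node 3  ⊔preds=[-2,6]  new=[-4,4]  old=[-2,4]  +wl: 0,4
  step 10. node 0  ⊔preds=[-4,6]  new=[-4,6]  old=[-2,6]  +wl: 3
  step 11. node 4  ⊔preds=[-4,6]  new=[-2,6]  old=[0,6]  +wl: 0,1
  step 12. node 3  ⊔preds=[-4,6]  new=[-6,4]  old=[-4,4]  +wl: 4
  step 13. node 0  ⊔preds=[-6,6]  new=[-6,6]  old=[-4,6]  +wl: 3
  step 14. node 1  ⊔preds=[-2,6]  new=[-2,4]  stable
  step 15. node 4  ⊔preds=[-6,6]  new=[-4,6]  old=[-2,6]  +wl: 0,1
  step 16. node 3  ⊔preds=[-6,6]  new=[-6,4]  stable
  step 17. node 0  ⊔preds=[-6,6]  new=[-6,6]  stable
  step 18. node 1  ⊔preds=[-4,6]  new=[-2,4]  stable

Least fixpoint reached:
  node 0: [-6,6]
  node 1: [-2,4]
  node 2: [1,5]
  node 3: [-6,4]
  node 4: [-4,6]
  node 5: [0,6]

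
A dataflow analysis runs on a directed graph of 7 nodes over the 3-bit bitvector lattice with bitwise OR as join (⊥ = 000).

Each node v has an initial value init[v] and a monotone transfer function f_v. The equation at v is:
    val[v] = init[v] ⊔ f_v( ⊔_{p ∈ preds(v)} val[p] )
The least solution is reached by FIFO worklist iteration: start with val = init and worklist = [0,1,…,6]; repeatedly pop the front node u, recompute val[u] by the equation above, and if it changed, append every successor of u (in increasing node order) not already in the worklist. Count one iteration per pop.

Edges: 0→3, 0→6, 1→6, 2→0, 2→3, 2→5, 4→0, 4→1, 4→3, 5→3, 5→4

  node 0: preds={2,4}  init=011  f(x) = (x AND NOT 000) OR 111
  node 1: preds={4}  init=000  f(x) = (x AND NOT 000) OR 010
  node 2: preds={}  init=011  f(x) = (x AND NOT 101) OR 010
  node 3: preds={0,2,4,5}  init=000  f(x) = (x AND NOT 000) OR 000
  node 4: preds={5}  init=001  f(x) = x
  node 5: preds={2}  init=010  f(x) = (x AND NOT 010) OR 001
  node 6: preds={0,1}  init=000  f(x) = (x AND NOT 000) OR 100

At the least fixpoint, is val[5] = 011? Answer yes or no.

Iteration log — 11 steps:
  step 1. node 0  ⊔preds=011  new=111  old=011  +wl: 
  step 2. node 1  ⊔preds=001  new=011  old=000  +wl: 
  step 3. node 2  ⊔preds=000  new=011  stable
  step 4. node 3  ⊔preds=111  new=111  old=000  +wl: 
  step 5. node 4  ⊔preds=010  new=011  old=001  +wl: 0,1,3
  step 6. node 5  ⊔preds=011  new=011  old=010  +wl: 4
  step 7. node 6  ⊔preds=111  new=111  old=000  +wl: 
  step 8. node 0  ⊔preds=011  new=111  stable
  step 9. node 1  ⊔preds=011  new=011  stable
  step 10. node 3  ⊔preds=111  new=111  stable
  step 11. node 4  ⊔preds=011  new=011  stable

Least fixpoint reached:
  node 0: 111
  node 1: 011
  node 2: 011
  node 3: 111
  node 4: 011
  node 5: 011
  node 6: 111

yes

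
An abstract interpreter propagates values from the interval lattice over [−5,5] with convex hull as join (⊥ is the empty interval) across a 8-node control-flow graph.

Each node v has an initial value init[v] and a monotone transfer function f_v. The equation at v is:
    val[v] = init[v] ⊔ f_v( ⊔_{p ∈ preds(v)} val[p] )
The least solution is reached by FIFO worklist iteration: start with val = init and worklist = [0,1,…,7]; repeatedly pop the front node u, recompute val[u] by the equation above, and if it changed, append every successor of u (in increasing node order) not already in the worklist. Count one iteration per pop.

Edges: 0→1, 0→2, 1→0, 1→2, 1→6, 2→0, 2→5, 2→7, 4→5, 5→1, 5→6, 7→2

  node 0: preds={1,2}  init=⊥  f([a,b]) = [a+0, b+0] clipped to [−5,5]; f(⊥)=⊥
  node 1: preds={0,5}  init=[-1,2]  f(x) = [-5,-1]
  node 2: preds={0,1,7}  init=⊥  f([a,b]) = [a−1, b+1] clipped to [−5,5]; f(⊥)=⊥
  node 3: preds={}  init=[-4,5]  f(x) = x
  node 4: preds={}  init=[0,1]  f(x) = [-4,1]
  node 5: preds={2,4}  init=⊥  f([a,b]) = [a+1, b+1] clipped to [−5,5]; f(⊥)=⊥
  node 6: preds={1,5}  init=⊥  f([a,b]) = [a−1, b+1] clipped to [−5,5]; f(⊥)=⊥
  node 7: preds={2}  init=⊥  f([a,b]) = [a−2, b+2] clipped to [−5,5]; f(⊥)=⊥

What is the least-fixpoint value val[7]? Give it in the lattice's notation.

[-5,5]

Iteration log — 17 steps:
  step 1. node 0  ⊔preds=[-1,2]  new=[-1,2]  old=⊥  +wl: 
  step 2. node 1  ⊔preds=[-1,2]  new=[-5,2]  old=[-1,2]  +wl: 0
  step 3. node 2  ⊔preds=[-5,2]  new=[-5,3]  old=⊥  +wl: 
  step 4. node 3  ⊔preds=⊥  new=[-4,5]  stable
  step 5. node 4  ⊔preds=⊥  new=[-4,1]  old=[0,1]  +wl: 
  step 6. node 5  ⊔preds=[-5,3]  new=[-4,4]  old=⊥  +wl: 1
  step 7. node 6  ⊔preds=[-5,4]  new=[-5,5]  old=⊥  +wl: 
  step 8. node 7  ⊔preds=[-5,3]  new=[-5,5]  old=⊥  +wl: 2
  step 9. node 0  ⊔preds=[-5,3]  new=[-5,3]  old=[-1,2]  +wl: 
  step 10. node 1  ⊔preds=[-5,4]  new=[-5,2]  stable
  step 11. node 2  ⊔preds=[-5,5]  new=[-5,5]  old=[-5,3]  +wl: 0,5,7
  step 12. node 0  ⊔preds=[-5,5]  new=[-5,5]  old=[-5,3]  +wl: 1,2
  step 13. node 5  ⊔preds=[-5,5]  new=[-4,5]  old=[-4,4]  +wl: 6
  step 14. node 7  ⊔preds=[-5,5]  new=[-5,5]  stable
  step 15. node 1  ⊔preds=[-5,5]  new=[-5,2]  stable
  step 16. node 2  ⊔preds=[-5,5]  new=[-5,5]  stable
  step 17. node 6  ⊔preds=[-5,5]  new=[-5,5]  stable

Least fixpoint reached:
  node 0: [-5,5]
  node 1: [-5,2]
  node 2: [-5,5]
  node 3: [-4,5]
  node 4: [-4,1]
  node 5: [-4,5]
  node 6: [-5,5]
  node 7: [-5,5]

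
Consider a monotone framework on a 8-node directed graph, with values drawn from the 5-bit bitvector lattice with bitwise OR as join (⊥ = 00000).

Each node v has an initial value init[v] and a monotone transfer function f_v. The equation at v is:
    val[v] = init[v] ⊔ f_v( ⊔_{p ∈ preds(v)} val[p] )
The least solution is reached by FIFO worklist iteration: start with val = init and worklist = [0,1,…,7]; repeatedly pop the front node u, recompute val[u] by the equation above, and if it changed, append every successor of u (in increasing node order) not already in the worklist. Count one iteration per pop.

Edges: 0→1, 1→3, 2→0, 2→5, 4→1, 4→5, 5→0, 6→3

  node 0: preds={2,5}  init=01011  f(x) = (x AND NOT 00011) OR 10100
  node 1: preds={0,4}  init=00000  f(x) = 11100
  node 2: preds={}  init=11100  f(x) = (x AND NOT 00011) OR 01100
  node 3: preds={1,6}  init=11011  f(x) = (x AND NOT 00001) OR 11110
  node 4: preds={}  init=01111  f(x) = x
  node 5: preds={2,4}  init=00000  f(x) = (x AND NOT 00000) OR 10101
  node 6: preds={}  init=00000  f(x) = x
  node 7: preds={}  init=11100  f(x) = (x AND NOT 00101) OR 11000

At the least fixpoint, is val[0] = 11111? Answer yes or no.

Iteration log — 9 steps:
  step 1. node 0  ⊔preds=11100  new=11111  old=01011  +wl: 
  step 2. node 1  ⊔preds=11111  new=11100  old=00000  +wl: 
  step 3. node 2  ⊔preds=00000  new=11100  stable
  step 4. node 3  ⊔preds=11100  new=11111  old=11011  +wl: 
  step 5. node 4  ⊔preds=00000  new=01111  stable
  step 6. node 5  ⊔preds=11111  new=11111  old=00000  +wl: 0
  step 7. node 6  ⊔preds=00000  new=00000  stable
  step 8. node 7  ⊔preds=00000  new=11100  stable
  step 9. node 0  ⊔preds=11111  new=11111  stable

Least fixpoint reached:
  node 0: 11111
  node 1: 11100
  node 2: 11100
  node 3: 11111
  node 4: 01111
  node 5: 11111
  node 6: 00000
  node 7: 11100

yes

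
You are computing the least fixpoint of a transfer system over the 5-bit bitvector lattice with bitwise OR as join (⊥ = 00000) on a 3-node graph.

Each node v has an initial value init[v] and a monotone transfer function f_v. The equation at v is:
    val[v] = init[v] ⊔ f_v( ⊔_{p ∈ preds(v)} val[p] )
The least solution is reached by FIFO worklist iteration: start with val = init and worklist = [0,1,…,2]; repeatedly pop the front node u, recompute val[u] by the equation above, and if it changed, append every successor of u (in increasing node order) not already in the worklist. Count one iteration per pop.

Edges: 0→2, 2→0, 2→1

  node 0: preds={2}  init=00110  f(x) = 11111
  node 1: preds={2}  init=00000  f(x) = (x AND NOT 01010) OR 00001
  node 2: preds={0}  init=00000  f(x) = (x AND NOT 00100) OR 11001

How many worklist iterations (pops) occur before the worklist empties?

5

Iteration log — 5 steps:
  step 1. node 0  ⊔preds=00000  new=11111  old=00110  +wl: 
  step 2. node 1  ⊔preds=00000  new=00001  old=00000  +wl: 
  step 3. node 2  ⊔preds=11111  new=11011  old=00000  +wl: 0,1
  step 4. node 0  ⊔preds=11011  new=11111  stable
  step 5. node 1  ⊔preds=11011  new=10001  old=00001  +wl: 

Least fixpoint reached:
  node 0: 11111
  node 1: 10001
  node 2: 11011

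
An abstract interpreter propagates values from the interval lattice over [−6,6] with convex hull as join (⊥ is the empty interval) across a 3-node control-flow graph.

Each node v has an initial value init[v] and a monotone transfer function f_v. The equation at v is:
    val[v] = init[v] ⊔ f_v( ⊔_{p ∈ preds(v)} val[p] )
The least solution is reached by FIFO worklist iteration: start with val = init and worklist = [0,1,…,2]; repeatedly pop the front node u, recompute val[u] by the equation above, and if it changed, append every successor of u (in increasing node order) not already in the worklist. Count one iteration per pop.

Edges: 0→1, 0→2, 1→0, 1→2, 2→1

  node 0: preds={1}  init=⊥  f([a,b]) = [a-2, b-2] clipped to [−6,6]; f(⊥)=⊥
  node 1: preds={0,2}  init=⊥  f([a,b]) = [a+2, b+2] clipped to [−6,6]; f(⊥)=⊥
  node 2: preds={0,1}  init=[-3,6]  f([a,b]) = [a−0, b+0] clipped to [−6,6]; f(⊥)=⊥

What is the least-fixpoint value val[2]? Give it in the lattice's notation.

Worklist (6 pops):
  #1 pop 0: in=⊥ → ⊥ (no change)
  #2 pop 1: in=[-3,6] → [-1,6] (was ⊥); enqueue [0]
  #3 pop 2: in=[-1,6] → [-3,6] (no change)
  #4 pop 0: in=[-1,6] → [-3,4] (was ⊥); enqueue [1,2]
  #5 pop 1: in=[-3,6] → [-1,6] (no change)
  #6 pop 2: in=[-3,6] → [-3,6] (no change)

Fixpoint:
  val[0] = [-3,4]
  val[1] = [-1,6]
  val[2] = [-3,6]

[-3,6]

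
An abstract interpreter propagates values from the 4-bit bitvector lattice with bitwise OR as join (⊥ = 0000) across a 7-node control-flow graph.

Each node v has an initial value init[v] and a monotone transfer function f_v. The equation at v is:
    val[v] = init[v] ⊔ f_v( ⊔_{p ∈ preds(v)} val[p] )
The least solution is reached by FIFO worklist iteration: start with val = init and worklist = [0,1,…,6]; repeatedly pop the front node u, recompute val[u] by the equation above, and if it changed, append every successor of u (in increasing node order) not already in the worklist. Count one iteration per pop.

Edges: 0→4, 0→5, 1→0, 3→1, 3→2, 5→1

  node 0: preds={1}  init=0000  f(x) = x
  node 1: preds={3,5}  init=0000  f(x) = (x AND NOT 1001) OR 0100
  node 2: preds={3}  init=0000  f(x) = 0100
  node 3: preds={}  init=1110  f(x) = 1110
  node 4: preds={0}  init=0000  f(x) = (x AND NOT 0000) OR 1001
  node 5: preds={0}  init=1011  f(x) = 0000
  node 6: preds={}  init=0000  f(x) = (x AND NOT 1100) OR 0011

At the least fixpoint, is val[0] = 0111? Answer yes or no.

no

Iteration log — 10 steps:
  step 1. node 0  ⊔preds=0000  new=0000  stable
  step 2. node 1  ⊔preds=1111  new=0110  old=0000  +wl: 0
  step 3. node 2  ⊔preds=1110  new=0100  old=0000  +wl: 
  step 4. node 3  ⊔preds=0000  new=1110  stable
  step 5. node 4  ⊔preds=0000  new=1001  old=0000  +wl: 
  step 6. node 5  ⊔preds=0000  new=1011  stable
  step 7. node 6  ⊔preds=0000  new=0011  old=0000  +wl: 
  step 8. node 0  ⊔preds=0110  new=0110  old=0000  +wl: 4,5
  step 9. node 4  ⊔preds=0110  new=1111  old=1001  +wl: 
  step 10. node 5  ⊔preds=0110  new=1011  stable

Least fixpoint reached:
  node 0: 0110
  node 1: 0110
  node 2: 0100
  node 3: 1110
  node 4: 1111
  node 5: 1011
  node 6: 0011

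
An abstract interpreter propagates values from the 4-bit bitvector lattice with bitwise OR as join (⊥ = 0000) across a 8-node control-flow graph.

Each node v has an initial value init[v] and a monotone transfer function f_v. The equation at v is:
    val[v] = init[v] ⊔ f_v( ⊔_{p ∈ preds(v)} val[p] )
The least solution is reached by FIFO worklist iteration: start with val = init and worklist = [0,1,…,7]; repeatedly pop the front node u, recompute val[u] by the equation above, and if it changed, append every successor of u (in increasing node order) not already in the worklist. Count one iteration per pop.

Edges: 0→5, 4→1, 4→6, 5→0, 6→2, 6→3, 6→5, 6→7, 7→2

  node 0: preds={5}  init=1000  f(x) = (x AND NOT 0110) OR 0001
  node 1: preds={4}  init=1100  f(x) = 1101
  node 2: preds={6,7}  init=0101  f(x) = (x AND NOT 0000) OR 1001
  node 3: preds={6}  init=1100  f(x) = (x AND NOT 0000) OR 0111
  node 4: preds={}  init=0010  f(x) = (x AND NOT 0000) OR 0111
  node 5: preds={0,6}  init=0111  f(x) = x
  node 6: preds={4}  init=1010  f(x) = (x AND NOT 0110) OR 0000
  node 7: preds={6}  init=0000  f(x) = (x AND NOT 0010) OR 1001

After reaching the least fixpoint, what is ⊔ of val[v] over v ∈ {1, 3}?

1111

Trace (13 dequeues):
  [1] u=0 | in 0111 | out 1001 | prev 1000 | push {}
  [2] u=1 | in 0010 | out 1101 | prev 1100 | push {}
  [3] u=2 | in 1010 | out 1111 | prev 0101 | push {}
  [4] u=3 | in 1010 | out 1111 | prev 1100 | push {}
  [5] u=4 | in 0000 | out 0111 | prev 0010 | push {1}
  [6] u=5 | in 1011 | out 1111 | prev 0111 | push {0}
  [7] u=6 | in 0111 | out 1011 | prev 1010 | push {2,3,5}
  [8] u=7 | in 1011 | out 1001 | prev 0000 | push {}
  [9] u=1 | in 0111 | out 1101 | ==
  [10] u=0 | in 1111 | out 1001 | ==
  [11] u=2 | in 1011 | out 1111 | ==
  [12] u=3 | in 1011 | out 1111 | ==
  [13] u=5 | in 1011 | out 1111 | ==

Converged values:
  [0] 1001
  [1] 1101
  [2] 1111
  [3] 1111
  [4] 0111
  [5] 1111
  [6] 1011
  [7] 1001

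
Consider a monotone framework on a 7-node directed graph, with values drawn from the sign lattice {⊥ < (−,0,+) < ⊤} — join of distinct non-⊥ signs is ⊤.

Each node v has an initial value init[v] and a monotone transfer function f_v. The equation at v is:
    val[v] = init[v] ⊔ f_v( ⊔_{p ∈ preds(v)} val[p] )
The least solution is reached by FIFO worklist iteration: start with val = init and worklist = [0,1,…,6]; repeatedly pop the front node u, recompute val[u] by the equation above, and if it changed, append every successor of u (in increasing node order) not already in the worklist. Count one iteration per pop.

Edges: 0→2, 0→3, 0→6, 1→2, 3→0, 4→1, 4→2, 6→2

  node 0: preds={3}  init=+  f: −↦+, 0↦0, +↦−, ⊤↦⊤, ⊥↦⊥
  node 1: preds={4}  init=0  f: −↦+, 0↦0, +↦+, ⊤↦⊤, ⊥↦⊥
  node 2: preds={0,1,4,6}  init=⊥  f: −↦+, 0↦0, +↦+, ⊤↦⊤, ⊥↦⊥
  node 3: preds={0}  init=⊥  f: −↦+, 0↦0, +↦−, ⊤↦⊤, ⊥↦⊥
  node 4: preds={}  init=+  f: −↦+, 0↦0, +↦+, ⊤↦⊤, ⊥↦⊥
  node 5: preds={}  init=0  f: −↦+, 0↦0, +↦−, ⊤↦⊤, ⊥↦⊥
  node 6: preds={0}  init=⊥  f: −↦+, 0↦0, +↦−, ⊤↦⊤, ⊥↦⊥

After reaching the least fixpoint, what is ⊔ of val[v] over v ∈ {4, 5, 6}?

⊤

Iteration log — 9 steps:
  step 1. node 0  ⊔preds=⊥  new=+  stable
  step 2. node 1  ⊔preds=+  new=⊤  old=0  +wl: 
  step 3. node 2  ⊔preds=⊤  new=⊤  old=⊥  +wl: 
  step 4. node 3  ⊔preds=+  new=−  old=⊥  +wl: 0
  step 5. node 4  ⊔preds=⊥  new=+  stable
  step 6. node 5  ⊔preds=⊥  new=0  stable
  step 7. node 6  ⊔preds=+  new=−  old=⊥  +wl: 2
  step 8. node 0  ⊔preds=−  new=+  stable
  step 9. node 2  ⊔preds=⊤  new=⊤  stable

Least fixpoint reached:
  node 0: +
  node 1: ⊤
  node 2: ⊤
  node 3: −
  node 4: +
  node 5: 0
  node 6: −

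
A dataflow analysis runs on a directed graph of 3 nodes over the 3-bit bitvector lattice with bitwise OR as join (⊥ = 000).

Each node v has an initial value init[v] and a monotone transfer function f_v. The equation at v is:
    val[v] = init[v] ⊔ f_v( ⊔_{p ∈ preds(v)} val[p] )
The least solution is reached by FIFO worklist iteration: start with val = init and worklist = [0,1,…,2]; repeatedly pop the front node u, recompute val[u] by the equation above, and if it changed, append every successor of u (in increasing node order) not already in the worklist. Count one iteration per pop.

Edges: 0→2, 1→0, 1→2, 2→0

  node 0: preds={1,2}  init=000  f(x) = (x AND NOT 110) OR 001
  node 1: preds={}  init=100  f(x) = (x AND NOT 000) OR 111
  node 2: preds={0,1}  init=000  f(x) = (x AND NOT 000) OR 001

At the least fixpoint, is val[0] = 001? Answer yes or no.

Iteration log — 4 steps:
  step 1. node 0  ⊔preds=100  new=001  old=000  +wl: 
  step 2. node 1  ⊔preds=000  new=111  old=100  +wl: 0
  step 3. node 2  ⊔preds=111  new=111  old=000  +wl: 
  step 4. node 0  ⊔preds=111  new=001  stable

Least fixpoint reached:
  node 0: 001
  node 1: 111
  node 2: 111

yes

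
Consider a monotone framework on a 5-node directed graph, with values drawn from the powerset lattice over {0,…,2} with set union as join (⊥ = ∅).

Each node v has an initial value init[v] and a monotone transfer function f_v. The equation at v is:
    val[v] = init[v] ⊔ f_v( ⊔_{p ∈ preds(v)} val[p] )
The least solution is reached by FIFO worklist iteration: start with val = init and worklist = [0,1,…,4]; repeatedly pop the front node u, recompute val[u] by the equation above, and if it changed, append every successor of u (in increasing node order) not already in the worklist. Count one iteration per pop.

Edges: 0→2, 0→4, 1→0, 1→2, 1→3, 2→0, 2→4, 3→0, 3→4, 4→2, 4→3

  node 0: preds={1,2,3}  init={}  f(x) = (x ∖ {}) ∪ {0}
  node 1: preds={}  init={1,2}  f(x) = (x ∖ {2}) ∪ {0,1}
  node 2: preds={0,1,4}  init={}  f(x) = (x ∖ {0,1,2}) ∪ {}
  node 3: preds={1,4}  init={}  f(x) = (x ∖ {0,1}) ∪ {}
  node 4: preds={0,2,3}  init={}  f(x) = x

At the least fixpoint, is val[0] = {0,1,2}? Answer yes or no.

yes

Worklist (8 pops):
  #1 pop 0: in={1,2} → {0,1,2} (was {}); enqueue []
  #2 pop 1: in={} → {0,1,2} (was {1,2}); enqueue [0]
  #3 pop 2: in={0,1,2} → {} (no change)
  #4 pop 3: in={0,1,2} → {2} (was {}); enqueue []
  #5 pop 4: in={0,1,2} → {0,1,2} (was {}); enqueue [2,3]
  #6 pop 0: in={0,1,2} → {0,1,2} (no change)
  #7 pop 2: in={0,1,2} → {} (no change)
  #8 pop 3: in={0,1,2} → {2} (no change)

Fixpoint:
  val[0] = {0,1,2}
  val[1] = {0,1,2}
  val[2] = {}
  val[3] = {2}
  val[4] = {0,1,2}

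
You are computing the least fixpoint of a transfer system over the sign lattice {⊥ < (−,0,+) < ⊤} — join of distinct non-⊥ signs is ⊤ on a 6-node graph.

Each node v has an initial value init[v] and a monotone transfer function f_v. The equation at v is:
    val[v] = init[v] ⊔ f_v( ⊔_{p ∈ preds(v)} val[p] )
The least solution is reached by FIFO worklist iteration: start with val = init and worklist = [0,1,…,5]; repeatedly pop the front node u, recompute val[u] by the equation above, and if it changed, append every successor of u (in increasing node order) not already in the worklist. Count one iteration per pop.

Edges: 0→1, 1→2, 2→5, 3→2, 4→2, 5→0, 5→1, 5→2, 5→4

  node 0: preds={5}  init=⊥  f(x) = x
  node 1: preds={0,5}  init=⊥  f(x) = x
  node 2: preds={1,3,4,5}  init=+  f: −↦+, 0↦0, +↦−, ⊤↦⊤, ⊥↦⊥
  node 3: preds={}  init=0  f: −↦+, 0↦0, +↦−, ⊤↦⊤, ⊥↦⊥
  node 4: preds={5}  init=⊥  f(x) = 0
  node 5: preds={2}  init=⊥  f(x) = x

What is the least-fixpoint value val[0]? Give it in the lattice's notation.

Trace (11 dequeues):
  [1] u=0 | in ⊥ | out ⊥ | ==
  [2] u=1 | in ⊥ | out ⊥ | ==
  [3] u=2 | in 0 | out ⊤ | prev + | push {}
  [4] u=3 | in ⊥ | out 0 | ==
  [5] u=4 | in ⊥ | out 0 | prev ⊥ | push {2}
  [6] u=5 | in ⊤ | out ⊤ | prev ⊥ | push {0,1,4}
  [7] u=2 | in ⊤ | out ⊤ | ==
  [8] u=0 | in ⊤ | out ⊤ | prev ⊥ | push {}
  [9] u=1 | in ⊤ | out ⊤ | prev ⊥ | push {2}
  [10] u=4 | in ⊤ | out 0 | ==
  [11] u=2 | in ⊤ | out ⊤ | ==

Converged values:
  [0] ⊤
  [1] ⊤
  [2] ⊤
  [3] 0
  [4] 0
  [5] ⊤

⊤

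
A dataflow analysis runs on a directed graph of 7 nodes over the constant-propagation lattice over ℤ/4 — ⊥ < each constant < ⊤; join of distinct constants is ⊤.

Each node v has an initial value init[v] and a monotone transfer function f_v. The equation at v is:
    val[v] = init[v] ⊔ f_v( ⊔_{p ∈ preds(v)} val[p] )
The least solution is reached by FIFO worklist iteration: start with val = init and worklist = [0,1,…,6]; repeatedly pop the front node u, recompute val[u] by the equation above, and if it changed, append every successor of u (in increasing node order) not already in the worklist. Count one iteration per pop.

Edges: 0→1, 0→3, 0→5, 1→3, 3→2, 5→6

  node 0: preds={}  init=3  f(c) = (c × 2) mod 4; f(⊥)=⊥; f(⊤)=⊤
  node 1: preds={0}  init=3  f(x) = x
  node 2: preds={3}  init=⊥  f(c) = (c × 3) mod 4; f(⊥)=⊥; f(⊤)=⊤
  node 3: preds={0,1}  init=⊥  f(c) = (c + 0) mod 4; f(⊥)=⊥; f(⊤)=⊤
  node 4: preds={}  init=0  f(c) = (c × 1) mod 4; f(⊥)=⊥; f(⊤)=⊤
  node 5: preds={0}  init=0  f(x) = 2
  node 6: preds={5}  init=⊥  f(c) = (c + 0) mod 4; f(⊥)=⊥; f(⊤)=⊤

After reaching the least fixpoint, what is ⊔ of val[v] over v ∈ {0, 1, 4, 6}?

Iteration log — 8 steps:
  step 1. node 0  ⊔preds=⊥  new=3  stable
  step 2. node 1  ⊔preds=3  new=3  stable
  step 3. node 2  ⊔preds=⊥  new=⊥  stable
  step 4. node 3  ⊔preds=3  new=3  old=⊥  +wl: 2
  step 5. node 4  ⊔preds=⊥  new=0  stable
  step 6. node 5  ⊔preds=3  new=⊤  old=0  +wl: 
  step 7. node 6  ⊔preds=⊤  new=⊤  old=⊥  +wl: 
  step 8. node 2  ⊔preds=3  new=1  old=⊥  +wl: 

Least fixpoint reached:
  node 0: 3
  node 1: 3
  node 2: 1
  node 3: 3
  node 4: 0
  node 5: ⊤
  node 6: ⊤

⊤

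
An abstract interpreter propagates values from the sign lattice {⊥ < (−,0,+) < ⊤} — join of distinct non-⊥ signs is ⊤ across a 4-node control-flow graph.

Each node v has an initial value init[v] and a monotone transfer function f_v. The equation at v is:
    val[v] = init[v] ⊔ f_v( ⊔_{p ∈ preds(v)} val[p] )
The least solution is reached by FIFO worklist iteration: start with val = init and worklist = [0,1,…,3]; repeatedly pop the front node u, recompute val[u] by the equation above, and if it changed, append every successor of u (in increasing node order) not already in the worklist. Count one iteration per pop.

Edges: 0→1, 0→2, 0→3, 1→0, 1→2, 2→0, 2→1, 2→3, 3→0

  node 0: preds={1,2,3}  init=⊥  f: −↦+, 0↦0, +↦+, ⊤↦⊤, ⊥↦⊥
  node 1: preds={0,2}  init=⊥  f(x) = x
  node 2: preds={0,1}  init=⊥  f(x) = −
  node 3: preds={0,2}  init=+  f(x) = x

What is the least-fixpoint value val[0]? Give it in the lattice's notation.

Iteration log — 9 steps:
  step 1. node 0  ⊔preds=+  new=+  old=⊥  +wl: 
  step 2. node 1  ⊔preds=+  new=+  old=⊥  +wl: 0
  step 3. node 2  ⊔preds=+  new=−  old=⊥  +wl: 1
  step 4. node 3  ⊔preds=⊤  new=⊤  old=+  +wl: 
  step 5. node 0  ⊔preds=⊤  new=⊤  old=+  +wl: 2,3
  step 6. node 1  ⊔preds=⊤  new=⊤  old=+  +wl: 0
  step 7. node 2  ⊔preds=⊤  new=−  stable
  step 8. node 3  ⊔preds=⊤  new=⊤  stable
  step 9. node 0  ⊔preds=⊤  new=⊤  stable

Least fixpoint reached:
  node 0: ⊤
  node 1: ⊤
  node 2: −
  node 3: ⊤

⊤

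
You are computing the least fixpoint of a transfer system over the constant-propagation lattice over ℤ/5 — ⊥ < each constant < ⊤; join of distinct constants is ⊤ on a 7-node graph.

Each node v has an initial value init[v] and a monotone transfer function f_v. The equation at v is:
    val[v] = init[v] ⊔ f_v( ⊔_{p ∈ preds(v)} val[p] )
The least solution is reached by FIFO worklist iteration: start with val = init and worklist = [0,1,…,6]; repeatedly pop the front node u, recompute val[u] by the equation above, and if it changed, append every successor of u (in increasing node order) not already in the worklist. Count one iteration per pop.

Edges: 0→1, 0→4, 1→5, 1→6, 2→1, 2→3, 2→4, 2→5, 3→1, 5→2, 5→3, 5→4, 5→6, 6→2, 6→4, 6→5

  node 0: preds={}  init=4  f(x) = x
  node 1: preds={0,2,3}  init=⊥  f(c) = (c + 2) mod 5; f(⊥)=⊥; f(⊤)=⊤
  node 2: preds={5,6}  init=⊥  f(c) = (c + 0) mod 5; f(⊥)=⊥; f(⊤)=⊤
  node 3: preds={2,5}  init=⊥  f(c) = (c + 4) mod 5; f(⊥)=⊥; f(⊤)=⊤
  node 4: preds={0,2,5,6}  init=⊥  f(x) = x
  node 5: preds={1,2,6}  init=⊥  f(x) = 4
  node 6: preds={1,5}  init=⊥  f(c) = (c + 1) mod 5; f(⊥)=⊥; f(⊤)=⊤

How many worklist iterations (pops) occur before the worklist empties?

14

Trace (14 dequeues):
  [1] u=0 | in ⊥ | out 4 | ==
  [2] u=1 | in 4 | out 1 | prev ⊥ | push {}
  [3] u=2 | in ⊥ | out ⊥ | ==
  [4] u=3 | in ⊥ | out ⊥ | ==
  [5] u=4 | in 4 | out 4 | prev ⊥ | push {}
  [6] u=5 | in 1 | out 4 | prev ⊥ | push {2,3,4}
  [7] u=6 | in ⊤ | out ⊤ | prev ⊥ | push {5}
  [8] u=2 | in ⊤ | out ⊤ | prev ⊥ | push {1}
  [9] u=3 | in ⊤ | out ⊤ | prev ⊥ | push {}
  [10] u=4 | in ⊤ | out ⊤ | prev 4 | push {}
  [11] u=5 | in ⊤ | out 4 | ==
  [12] u=1 | in ⊤ | out ⊤ | prev 1 | push {5,6}
  [13] u=5 | in ⊤ | out 4 | ==
  [14] u=6 | in ⊤ | out ⊤ | ==

Converged values:
  [0] 4
  [1] ⊤
  [2] ⊤
  [3] ⊤
  [4] ⊤
  [5] 4
  [6] ⊤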